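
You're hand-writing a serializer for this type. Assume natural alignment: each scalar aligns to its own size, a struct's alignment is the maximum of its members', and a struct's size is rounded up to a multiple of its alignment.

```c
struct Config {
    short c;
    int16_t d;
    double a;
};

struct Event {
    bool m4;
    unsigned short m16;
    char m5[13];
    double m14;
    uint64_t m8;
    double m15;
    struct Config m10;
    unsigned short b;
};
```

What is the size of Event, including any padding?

Config: @0: c [2B, align 2] → 2; @2: d [2B, align 2] → 4; +4 pad (align 8); @8: a [8B, align 8] → 16; size 16, align 8
@0: m4 [1B, align 1] → 1
+1 pad (align 2)
@2: m16 [2B, align 2] → 4
@4: m5 [13B, align 1] → 17
+7 pad (align 8)
@24: m14 [8B, align 8] → 32
@32: m8 [8B, align 8] → 40
@40: m15 [8B, align 8] → 48
@48: m10 [16B, align 8] → 64
@64: b [2B, align 2] → 66
+6 tail pad (align 8)
size 72, align 8

72 bytes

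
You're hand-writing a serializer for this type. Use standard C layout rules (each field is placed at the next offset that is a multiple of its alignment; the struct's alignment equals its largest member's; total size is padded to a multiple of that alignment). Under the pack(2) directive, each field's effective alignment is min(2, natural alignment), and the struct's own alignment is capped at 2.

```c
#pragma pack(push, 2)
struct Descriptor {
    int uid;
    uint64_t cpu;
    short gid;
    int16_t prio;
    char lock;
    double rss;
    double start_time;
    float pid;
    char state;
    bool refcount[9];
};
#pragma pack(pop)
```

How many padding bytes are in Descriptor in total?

1

uid at 0 (size 4, align 2) → ends 4
cpu at 4 (size 8, align 2) → ends 12
gid at 12 (size 2, align 2) → ends 14
prio at 14 (size 2, align 2) → ends 16
lock at 16 (size 1, align 1) → ends 17
pad 1 to align 2 for rss
rss at 18 (size 8, align 2) → ends 26
start_time at 26 (size 8, align 2) → ends 34
pid at 34 (size 4, align 2) → ends 38
state at 38 (size 1, align 1) → ends 39
refcount at 39 (size 9, align 1) → ends 48
total 48 bytes, alignment 2
data bytes 47, size 48 → padding 1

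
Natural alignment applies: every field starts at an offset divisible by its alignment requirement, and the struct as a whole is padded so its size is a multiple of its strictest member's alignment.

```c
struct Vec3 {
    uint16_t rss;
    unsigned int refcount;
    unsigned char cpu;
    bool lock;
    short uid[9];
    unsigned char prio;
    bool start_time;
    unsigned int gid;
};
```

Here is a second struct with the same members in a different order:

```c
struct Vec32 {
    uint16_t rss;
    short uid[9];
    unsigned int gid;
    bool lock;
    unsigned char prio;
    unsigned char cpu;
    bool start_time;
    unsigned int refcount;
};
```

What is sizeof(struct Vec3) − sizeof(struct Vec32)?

0..2  rss  (2B, 2-aligned)
2..4  -- padding (2B)
4..8  refcount  (4B, 4-aligned)
8..9  cpu  (1B, 1-aligned)
9..10  lock  (1B, 1-aligned)
10..28  uid  (18B, 2-aligned)
28..29  prio  (1B, 1-aligned)
29..30  start_time  (1B, 1-aligned)
30..32  -- padding (2B)
32..36  gid  (4B, 4-aligned)
sizeof = 36, alignof = 4
— Vec32 —
0..2  rss  (2B, 2-aligned)
2..20  uid  (18B, 2-aligned)
20..24  gid  (4B, 4-aligned)
24..25  lock  (1B, 1-aligned)
25..26  prio  (1B, 1-aligned)
26..27  cpu  (1B, 1-aligned)
27..28  start_time  (1B, 1-aligned)
28..32  refcount  (4B, 4-aligned)
sizeof = 32, alignof = 4
36 − 32 = 4

4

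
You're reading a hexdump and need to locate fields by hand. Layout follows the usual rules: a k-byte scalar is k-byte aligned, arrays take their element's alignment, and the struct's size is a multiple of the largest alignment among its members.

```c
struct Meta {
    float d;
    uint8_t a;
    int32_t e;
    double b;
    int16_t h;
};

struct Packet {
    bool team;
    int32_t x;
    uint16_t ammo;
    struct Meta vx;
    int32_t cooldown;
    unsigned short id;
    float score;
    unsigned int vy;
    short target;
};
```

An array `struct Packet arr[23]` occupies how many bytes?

1656

Meta: @0: d [4B, align 4] → 4; @4: a [1B, align 1] → 5; +3 pad (align 4); @8: e [4B, align 4] → 12; +4 pad (align 8); @16: b [8B, align 8] → 24; @24: h [2B, align 2] → 26; +6 tail pad (align 8); size 32, align 8
@0: team [1B, align 1] → 1
+3 pad (align 4)
@4: x [4B, align 4] → 8
@8: ammo [2B, align 2] → 10
+6 pad (align 8)
@16: vx [32B, align 8] → 48
@48: cooldown [4B, align 4] → 52
@52: id [2B, align 2] → 54
+2 pad (align 4)
@56: score [4B, align 4] → 60
@60: vy [4B, align 4] → 64
@64: target [2B, align 2] → 66
+6 tail pad (align 8)
size 72, align 8
array of 23: 23 × 72 = 1656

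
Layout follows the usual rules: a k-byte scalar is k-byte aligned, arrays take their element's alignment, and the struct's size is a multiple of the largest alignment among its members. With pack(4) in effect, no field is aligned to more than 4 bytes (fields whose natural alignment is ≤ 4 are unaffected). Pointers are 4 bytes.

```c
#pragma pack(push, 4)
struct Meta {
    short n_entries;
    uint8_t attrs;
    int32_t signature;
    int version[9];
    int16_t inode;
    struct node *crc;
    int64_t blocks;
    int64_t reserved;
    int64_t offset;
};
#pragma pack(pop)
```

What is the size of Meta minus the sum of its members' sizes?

n_entries at 0 (size 2, align 2) → ends 2
attrs at 2 (size 1, align 1) → ends 3
pad 1 to align 4 for signature
signature at 4 (size 4, align 4) → ends 8
version at 8 (size 36, align 4) → ends 44
inode at 44 (size 2, align 2) → ends 46
pad 2 to align 4 for crc
crc at 48 (size 4, align 4) → ends 52
blocks at 52 (size 8, align 4) → ends 60
reserved at 60 (size 8, align 4) → ends 68
offset at 68 (size 8, align 4) → ends 76
total 76 bytes, alignment 4
data bytes 73, size 76 → padding 3

3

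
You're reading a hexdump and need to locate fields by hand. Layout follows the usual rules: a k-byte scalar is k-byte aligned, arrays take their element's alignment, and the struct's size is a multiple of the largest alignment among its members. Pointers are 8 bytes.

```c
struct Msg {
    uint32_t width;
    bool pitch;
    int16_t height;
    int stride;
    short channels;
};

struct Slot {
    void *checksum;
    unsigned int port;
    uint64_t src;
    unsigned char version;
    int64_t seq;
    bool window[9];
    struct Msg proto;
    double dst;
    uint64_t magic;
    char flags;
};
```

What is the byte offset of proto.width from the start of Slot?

Msg: @0: width [4B, align 4] → 4; @4: pitch [1B, align 1] → 5; +1 pad (align 2); @6: height [2B, align 2] → 8; @8: stride [4B, align 4] → 12; @12: channels [2B, align 2] → 14; +2 tail pad (align 4); size 16, align 4
@0: checksum [8B, align 8] → 8
@8: port [4B, align 4] → 12
+4 pad (align 8)
@16: src [8B, align 8] → 24
@24: version [1B, align 1] → 25
+7 pad (align 8)
@32: seq [8B, align 8] → 40
@40: window [9B, align 1] → 49
+3 pad (align 4)
@52: proto [16B, align 4] → 68
within Msg: width at 0
52 + 0 = 52

52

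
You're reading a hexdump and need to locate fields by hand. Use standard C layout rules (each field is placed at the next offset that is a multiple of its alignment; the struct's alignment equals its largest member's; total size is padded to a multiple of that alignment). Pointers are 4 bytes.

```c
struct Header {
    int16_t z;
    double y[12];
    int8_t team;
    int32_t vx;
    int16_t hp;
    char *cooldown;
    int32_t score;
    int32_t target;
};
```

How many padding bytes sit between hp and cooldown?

2

z at 0 (size 2, align 2) → ends 2
pad 6 to align 8 for y
y at 8 (size 96, align 8) → ends 104
team at 104 (size 1, align 1) → ends 105
pad 3 to align 4 for vx
vx at 108 (size 4, align 4) → ends 112
hp at 112 (size 2, align 2) → ends 114
pad 2 to align 4 for cooldown
cooldown at 116 (size 4, align 4) → ends 120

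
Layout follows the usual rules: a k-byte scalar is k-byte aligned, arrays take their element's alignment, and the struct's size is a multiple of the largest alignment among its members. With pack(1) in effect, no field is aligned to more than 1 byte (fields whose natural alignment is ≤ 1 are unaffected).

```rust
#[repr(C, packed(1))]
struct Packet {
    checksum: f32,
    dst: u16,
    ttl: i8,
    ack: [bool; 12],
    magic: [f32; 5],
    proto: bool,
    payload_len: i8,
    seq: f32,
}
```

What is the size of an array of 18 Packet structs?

0..4  checksum  (4B, 1-aligned)
4..6  dst  (2B, 1-aligned)
6..7  ttl  (1B, 1-aligned)
7..19  ack  (12B, 1-aligned)
19..39  magic  (20B, 1-aligned)
39..40  proto  (1B, 1-aligned)
40..41  payload_len  (1B, 1-aligned)
41..45  seq  (4B, 1-aligned)
sizeof = 45, alignof = 1
array of 18: 18 × 45 = 810

810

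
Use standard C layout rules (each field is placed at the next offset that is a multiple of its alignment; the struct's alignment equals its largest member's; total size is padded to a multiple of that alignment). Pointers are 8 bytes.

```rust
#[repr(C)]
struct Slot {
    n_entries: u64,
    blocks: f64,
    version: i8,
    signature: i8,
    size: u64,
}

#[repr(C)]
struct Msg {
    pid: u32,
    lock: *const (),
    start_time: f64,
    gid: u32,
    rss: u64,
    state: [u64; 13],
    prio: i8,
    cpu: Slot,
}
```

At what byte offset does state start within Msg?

40

Slot: @0: n_entries [8B, align 8] → 8; @8: blocks [8B, align 8] → 16; @16: version [1B, align 1] → 17; @17: signature [1B, align 1] → 18; +6 pad (align 8); @24: size [8B, align 8] → 32; size 32, align 8
@0: pid [4B, align 4] → 4
+4 pad (align 8)
@8: lock [8B, align 8] → 16
@16: start_time [8B, align 8] → 24
@24: gid [4B, align 4] → 28
+4 pad (align 8)
@32: rss [8B, align 8] → 40
@40: state [104B, align 8] → 144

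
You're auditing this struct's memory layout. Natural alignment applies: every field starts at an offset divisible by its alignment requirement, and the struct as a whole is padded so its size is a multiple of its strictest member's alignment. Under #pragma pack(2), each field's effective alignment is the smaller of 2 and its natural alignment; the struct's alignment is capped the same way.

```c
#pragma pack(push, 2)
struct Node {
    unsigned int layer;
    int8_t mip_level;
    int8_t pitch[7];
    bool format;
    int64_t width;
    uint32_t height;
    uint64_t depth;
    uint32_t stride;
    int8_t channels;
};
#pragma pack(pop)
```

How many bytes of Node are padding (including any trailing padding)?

0..4  layer  (4B, 2-aligned)
4..5  mip_level  (1B, 1-aligned)
5..12  pitch  (7B, 1-aligned)
12..13  format  (1B, 1-aligned)
13..14  -- padding (1B)
14..22  width  (8B, 2-aligned)
22..26  height  (4B, 2-aligned)
26..34  depth  (8B, 2-aligned)
34..38  stride  (4B, 2-aligned)
38..39  channels  (1B, 1-aligned)
39..40  -- tail padding (1B)
sizeof = 40, alignof = 2
data bytes 38, size 40 → padding 2

2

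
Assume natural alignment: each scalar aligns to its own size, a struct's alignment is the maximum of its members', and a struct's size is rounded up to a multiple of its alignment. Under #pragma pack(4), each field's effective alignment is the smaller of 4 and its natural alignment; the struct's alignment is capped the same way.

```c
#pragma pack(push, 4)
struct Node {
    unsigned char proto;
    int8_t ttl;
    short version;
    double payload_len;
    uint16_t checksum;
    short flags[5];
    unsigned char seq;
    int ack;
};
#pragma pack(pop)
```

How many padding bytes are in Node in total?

proto at 0 (size 1, align 1) → ends 1
ttl at 1 (size 1, align 1) → ends 2
version at 2 (size 2, align 2) → ends 4
payload_len at 4 (size 8, align 4) → ends 12
checksum at 12 (size 2, align 2) → ends 14
flags at 14 (size 10, align 2) → ends 24
seq at 24 (size 1, align 1) → ends 25
pad 3 to align 4 for ack
ack at 28 (size 4, align 4) → ends 32
total 32 bytes, alignment 4
data bytes 29, size 32 → padding 3

3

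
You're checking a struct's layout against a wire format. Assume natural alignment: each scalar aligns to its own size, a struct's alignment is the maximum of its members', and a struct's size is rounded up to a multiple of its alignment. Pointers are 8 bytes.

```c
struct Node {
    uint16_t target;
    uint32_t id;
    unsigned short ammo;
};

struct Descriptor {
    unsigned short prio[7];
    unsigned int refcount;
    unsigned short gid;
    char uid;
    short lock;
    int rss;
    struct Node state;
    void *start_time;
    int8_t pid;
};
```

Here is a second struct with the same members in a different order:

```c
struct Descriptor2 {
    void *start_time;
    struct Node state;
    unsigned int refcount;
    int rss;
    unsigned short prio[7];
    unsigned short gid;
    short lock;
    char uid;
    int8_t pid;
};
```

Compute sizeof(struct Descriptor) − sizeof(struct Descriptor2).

16

Node: 0..2  target  (2B, 2-aligned); 2..4  -- padding (2B); 4..8  id  (4B, 4-aligned); 8..10  ammo  (2B, 2-aligned); 10..12  -- tail padding (2B); sizeof = 12, alignof = 4
0..14  prio  (14B, 2-aligned)
14..16  -- padding (2B)
16..20  refcount  (4B, 4-aligned)
20..22  gid  (2B, 2-aligned)
22..23  uid  (1B, 1-aligned)
23..24  -- padding (1B)
24..26  lock  (2B, 2-aligned)
26..28  -- padding (2B)
28..32  rss  (4B, 4-aligned)
32..44  state  (12B, 4-aligned)
44..48  -- padding (4B)
48..56  start_time  (8B, 8-aligned)
56..57  pid  (1B, 1-aligned)
57..64  -- tail padding (7B)
sizeof = 64, alignof = 8
— Descriptor2 —
0..8  start_time  (8B, 8-aligned)
8..20  state  (12B, 4-aligned)
20..24  refcount  (4B, 4-aligned)
24..28  rss  (4B, 4-aligned)
28..42  prio  (14B, 2-aligned)
42..44  gid  (2B, 2-aligned)
44..46  lock  (2B, 2-aligned)
46..47  uid  (1B, 1-aligned)
47..48  pid  (1B, 1-aligned)
sizeof = 48, alignof = 8
64 − 48 = 16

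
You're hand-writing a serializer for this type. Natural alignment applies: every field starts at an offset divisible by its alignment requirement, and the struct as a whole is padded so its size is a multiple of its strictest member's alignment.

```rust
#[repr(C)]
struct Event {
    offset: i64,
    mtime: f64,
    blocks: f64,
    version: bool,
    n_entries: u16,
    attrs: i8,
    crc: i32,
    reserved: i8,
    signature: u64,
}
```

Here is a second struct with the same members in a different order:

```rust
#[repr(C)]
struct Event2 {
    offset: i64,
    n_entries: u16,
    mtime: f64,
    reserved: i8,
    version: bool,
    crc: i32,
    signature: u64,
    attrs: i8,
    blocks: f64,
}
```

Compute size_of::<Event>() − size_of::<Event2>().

@0: offset [8B, align 8] → 8
@8: mtime [8B, align 8] → 16
@16: blocks [8B, align 8] → 24
@24: version [1B, align 1] → 25
+1 pad (align 2)
@26: n_entries [2B, align 2] → 28
@28: attrs [1B, align 1] → 29
+3 pad (align 4)
@32: crc [4B, align 4] → 36
@36: reserved [1B, align 1] → 37
+3 pad (align 8)
@40: signature [8B, align 8] → 48
size 48, align 8
— Event2 —
@0: offset [8B, align 8] → 8
@8: n_entries [2B, align 2] → 10
+6 pad (align 8)
@16: mtime [8B, align 8] → 24
@24: reserved [1B, align 1] → 25
@25: version [1B, align 1] → 26
+2 pad (align 4)
@28: crc [4B, align 4] → 32
@32: signature [8B, align 8] → 40
@40: attrs [1B, align 1] → 41
+7 pad (align 8)
@48: blocks [8B, align 8] → 56
size 56, align 8
48 − 56 = -8

-8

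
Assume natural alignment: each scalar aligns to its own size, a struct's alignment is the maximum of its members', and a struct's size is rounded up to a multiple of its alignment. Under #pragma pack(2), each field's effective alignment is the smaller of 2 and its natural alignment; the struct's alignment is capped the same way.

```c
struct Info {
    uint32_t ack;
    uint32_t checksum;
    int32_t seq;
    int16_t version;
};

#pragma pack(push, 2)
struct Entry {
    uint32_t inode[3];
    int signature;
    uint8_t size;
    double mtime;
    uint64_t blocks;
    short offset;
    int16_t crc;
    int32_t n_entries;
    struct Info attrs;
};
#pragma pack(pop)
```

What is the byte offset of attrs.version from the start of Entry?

Info: @0: ack [4B, align 4] → 4; @4: checksum [4B, align 4] → 8; @8: seq [4B, align 4] → 12; @12: version [2B, align 2] → 14; +2 tail pad (align 4); size 16, align 4
@0: inode [12B, align 2] → 12
@12: signature [4B, align 2] → 16
@16: size [1B, align 1] → 17
+1 pad (align 2)
@18: mtime [8B, align 2] → 26
@26: blocks [8B, align 2] → 34
@34: offset [2B, align 2] → 36
@36: crc [2B, align 2] → 38
@38: n_entries [4B, align 2] → 42
@42: attrs [16B, align 2] → 58
within Info: version at 12
42 + 12 = 54

54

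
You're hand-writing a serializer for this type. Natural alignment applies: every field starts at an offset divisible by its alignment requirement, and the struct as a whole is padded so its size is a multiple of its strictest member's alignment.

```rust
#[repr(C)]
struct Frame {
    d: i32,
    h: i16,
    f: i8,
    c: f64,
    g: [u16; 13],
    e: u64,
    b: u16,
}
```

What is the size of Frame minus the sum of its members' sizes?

13

@0: d [4B, align 4] → 4
@4: h [2B, align 2] → 6
@6: f [1B, align 1] → 7
+1 pad (align 8)
@8: c [8B, align 8] → 16
@16: g [26B, align 2] → 42
+6 pad (align 8)
@48: e [8B, align 8] → 56
@56: b [2B, align 2] → 58
+6 tail pad (align 8)
size 64, align 8
data bytes 51, size 64 → padding 13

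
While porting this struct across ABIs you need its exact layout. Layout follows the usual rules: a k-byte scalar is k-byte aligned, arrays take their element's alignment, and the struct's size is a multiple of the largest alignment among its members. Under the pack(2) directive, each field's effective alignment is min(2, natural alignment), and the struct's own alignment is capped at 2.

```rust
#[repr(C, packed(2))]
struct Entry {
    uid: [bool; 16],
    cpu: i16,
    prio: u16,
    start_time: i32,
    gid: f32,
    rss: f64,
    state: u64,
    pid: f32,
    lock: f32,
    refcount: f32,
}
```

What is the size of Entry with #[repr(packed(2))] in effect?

56

@0: uid [16B, align 1] → 16
@16: cpu [2B, align 2] → 18
@18: prio [2B, align 2] → 20
@20: start_time [4B, align 2] → 24
@24: gid [4B, align 2] → 28
@28: rss [8B, align 2] → 36
@36: state [8B, align 2] → 44
@44: pid [4B, align 2] → 48
@48: lock [4B, align 2] → 52
@52: refcount [4B, align 2] → 56
size 56, align 2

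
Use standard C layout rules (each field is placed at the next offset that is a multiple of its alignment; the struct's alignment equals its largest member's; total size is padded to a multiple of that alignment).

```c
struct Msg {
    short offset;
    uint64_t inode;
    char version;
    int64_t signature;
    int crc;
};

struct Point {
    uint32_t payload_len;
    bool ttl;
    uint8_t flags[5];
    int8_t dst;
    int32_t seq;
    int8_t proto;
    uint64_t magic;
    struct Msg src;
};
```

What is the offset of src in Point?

32

Msg: @0: offset [2B, align 2] → 2; +6 pad (align 8); @8: inode [8B, align 8] → 16; @16: version [1B, align 1] → 17; +7 pad (align 8); @24: signature [8B, align 8] → 32; @32: crc [4B, align 4] → 36; +4 tail pad (align 8); size 40, align 8
@0: payload_len [4B, align 4] → 4
@4: ttl [1B, align 1] → 5
@5: flags [5B, align 1] → 10
@10: dst [1B, align 1] → 11
+1 pad (align 4)
@12: seq [4B, align 4] → 16
@16: proto [1B, align 1] → 17
+7 pad (align 8)
@24: magic [8B, align 8] → 32
@32: src [40B, align 8] → 72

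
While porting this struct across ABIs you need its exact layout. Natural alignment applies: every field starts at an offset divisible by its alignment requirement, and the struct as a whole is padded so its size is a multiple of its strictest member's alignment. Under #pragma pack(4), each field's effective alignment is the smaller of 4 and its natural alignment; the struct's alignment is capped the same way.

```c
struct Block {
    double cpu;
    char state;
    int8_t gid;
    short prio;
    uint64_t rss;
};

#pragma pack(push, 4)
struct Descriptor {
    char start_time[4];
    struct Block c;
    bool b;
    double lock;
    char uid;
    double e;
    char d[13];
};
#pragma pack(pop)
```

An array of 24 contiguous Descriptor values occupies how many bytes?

1632

Block: @0: cpu [8B, align 8] → 8; @8: state [1B, align 1] → 9; @9: gid [1B, align 1] → 10; @10: prio [2B, align 2] → 12; +4 pad (align 8); @16: rss [8B, align 8] → 24; size 24, align 8
@0: start_time [4B, align 1] → 4
@4: c [24B, align 4] → 28
@28: b [1B, align 1] → 29
+3 pad (align 4)
@32: lock [8B, align 4] → 40
@40: uid [1B, align 1] → 41
+3 pad (align 4)
@44: e [8B, align 4] → 52
@52: d [13B, align 1] → 65
+3 tail pad (align 4)
size 68, align 4
array of 24: 24 × 68 = 1632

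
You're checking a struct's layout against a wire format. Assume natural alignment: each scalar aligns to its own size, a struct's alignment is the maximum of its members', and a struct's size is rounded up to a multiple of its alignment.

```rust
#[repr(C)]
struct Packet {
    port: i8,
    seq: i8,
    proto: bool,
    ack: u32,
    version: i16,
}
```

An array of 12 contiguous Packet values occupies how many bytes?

144

port at 0 (size 1, align 1) → ends 1
seq at 1 (size 1, align 1) → ends 2
proto at 2 (size 1, align 1) → ends 3
pad 1 to align 4 for ack
ack at 4 (size 4, align 4) → ends 8
version at 8 (size 2, align 2) → ends 10
tail pad 2 to reach multiple of 4
total 12 bytes, alignment 4
array of 12: 12 × 12 = 144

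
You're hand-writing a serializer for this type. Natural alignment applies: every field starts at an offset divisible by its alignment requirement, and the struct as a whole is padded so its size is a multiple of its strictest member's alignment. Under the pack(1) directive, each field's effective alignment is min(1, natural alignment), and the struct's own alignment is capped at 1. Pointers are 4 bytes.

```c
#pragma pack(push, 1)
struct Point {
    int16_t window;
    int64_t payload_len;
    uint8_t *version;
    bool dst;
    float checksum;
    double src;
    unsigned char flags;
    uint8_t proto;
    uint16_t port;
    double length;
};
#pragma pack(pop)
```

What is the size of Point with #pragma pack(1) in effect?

39

0..2  window  (2B, 1-aligned)
2..10  payload_len  (8B, 1-aligned)
10..14  version  (4B, 1-aligned)
14..15  dst  (1B, 1-aligned)
15..19  checksum  (4B, 1-aligned)
19..27  src  (8B, 1-aligned)
27..28  flags  (1B, 1-aligned)
28..29  proto  (1B, 1-aligned)
29..31  port  (2B, 1-aligned)
31..39  length  (8B, 1-aligned)
sizeof = 39, alignof = 1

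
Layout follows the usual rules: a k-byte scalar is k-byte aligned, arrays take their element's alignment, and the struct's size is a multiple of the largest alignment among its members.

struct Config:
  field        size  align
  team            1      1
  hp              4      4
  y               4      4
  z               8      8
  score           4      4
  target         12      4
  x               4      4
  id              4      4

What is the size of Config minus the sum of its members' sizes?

7

@0: team [1B, align 1] → 1
+3 pad (align 4)
@4: hp [4B, align 4] → 8
@8: y [4B, align 4] → 12
+4 pad (align 8)
@16: z [8B, align 8] → 24
@24: score [4B, align 4] → 28
@28: target [12B, align 4] → 40
@40: x [4B, align 4] → 44
@44: id [4B, align 4] → 48
size 48, align 8
data bytes 41, size 48 → padding 7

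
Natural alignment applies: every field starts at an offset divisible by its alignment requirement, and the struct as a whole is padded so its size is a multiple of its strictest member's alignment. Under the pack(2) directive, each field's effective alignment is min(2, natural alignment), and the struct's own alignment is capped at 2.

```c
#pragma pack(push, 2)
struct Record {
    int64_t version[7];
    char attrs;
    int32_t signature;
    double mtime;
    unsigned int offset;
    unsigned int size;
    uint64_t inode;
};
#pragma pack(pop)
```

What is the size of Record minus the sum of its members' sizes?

1

@0: version [56B, align 2] → 56
@56: attrs [1B, align 1] → 57
+1 pad (align 2)
@58: signature [4B, align 2] → 62
@62: mtime [8B, align 2] → 70
@70: offset [4B, align 2] → 74
@74: size [4B, align 2] → 78
@78: inode [8B, align 2] → 86
size 86, align 2
data bytes 85, size 86 → padding 1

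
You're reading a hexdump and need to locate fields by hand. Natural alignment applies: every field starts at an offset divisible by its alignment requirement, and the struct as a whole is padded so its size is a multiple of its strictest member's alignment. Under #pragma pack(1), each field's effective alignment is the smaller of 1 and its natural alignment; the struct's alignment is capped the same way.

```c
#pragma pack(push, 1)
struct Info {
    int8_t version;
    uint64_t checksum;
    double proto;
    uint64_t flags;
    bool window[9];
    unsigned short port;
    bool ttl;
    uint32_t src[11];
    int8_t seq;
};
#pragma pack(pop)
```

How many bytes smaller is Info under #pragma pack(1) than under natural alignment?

natural layout:
  version at 0 (size 1, align 1) → ends 1
  pad 7 to align 8 for checksum
  checksum at 8 (size 8, align 8) → ends 16
  proto at 16 (size 8, align 8) → ends 24
  flags at 24 (size 8, align 8) → ends 32
  window at 32 (size 9, align 1) → ends 41
  pad 1 to align 2 for port
  port at 42 (size 2, align 2) → ends 44
  ttl at 44 (size 1, align 1) → ends 45
  pad 3 to align 4 for src
  src at 48 (size 44, align 4) → ends 92
  seq at 92 (size 1, align 1) → ends 93
  tail pad 3 to reach multiple of 8
  total 96 bytes, alignment 8
packed(1) layout:
  version at 0 (size 1, align 1) → ends 1
  checksum at 1 (size 8, align 1) → ends 9
  proto at 9 (size 8, align 1) → ends 17
  flags at 17 (size 8, align 1) → ends 25
  window at 25 (size 9, align 1) → ends 34
  port at 34 (size 2, align 1) → ends 36
  ttl at 36 (size 1, align 1) → ends 37
  src at 37 (size 44, align 1) → ends 81
  seq at 81 (size 1, align 1) → ends 82
  total 82 bytes, alignment 1
96 − 82 = 14

14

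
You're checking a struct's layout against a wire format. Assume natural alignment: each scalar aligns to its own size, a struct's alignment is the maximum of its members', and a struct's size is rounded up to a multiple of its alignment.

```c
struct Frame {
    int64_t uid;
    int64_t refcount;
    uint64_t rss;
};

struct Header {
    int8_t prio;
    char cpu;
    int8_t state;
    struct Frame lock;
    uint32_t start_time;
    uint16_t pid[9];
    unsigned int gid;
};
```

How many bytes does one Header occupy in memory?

Frame: uid at 0 (size 8, align 8) → ends 8; refcount at 8 (size 8, align 8) → ends 16; rss at 16 (size 8, align 8) → ends 24; total 24 bytes, alignment 8
prio at 0 (size 1, align 1) → ends 1
cpu at 1 (size 1, align 1) → ends 2
state at 2 (size 1, align 1) → ends 3
pad 5 to align 8 for lock
lock at 8 (size 24, align 8) → ends 32
start_time at 32 (size 4, align 4) → ends 36
pid at 36 (size 18, align 2) → ends 54
pad 2 to align 4 for gid
gid at 56 (size 4, align 4) → ends 60
tail pad 4 to reach multiple of 8
total 64 bytes, alignment 8

64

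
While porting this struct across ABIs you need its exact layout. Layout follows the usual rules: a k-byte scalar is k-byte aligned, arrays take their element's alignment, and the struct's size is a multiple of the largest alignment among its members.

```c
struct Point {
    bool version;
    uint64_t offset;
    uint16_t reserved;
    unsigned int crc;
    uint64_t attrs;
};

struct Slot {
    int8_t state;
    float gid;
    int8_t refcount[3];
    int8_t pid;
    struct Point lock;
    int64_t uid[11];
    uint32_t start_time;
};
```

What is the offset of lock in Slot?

16

Point: version at 0 (size 1, align 1) → ends 1; pad 7 to align 8 for offset; offset at 8 (size 8, align 8) → ends 16; reserved at 16 (size 2, align 2) → ends 18; pad 2 to align 4 for crc; crc at 20 (size 4, align 4) → ends 24; attrs at 24 (size 8, align 8) → ends 32; total 32 bytes, alignment 8
state at 0 (size 1, align 1) → ends 1
pad 3 to align 4 for gid
gid at 4 (size 4, align 4) → ends 8
refcount at 8 (size 3, align 1) → ends 11
pid at 11 (size 1, align 1) → ends 12
pad 4 to align 8 for lock
lock at 16 (size 32, align 8) → ends 48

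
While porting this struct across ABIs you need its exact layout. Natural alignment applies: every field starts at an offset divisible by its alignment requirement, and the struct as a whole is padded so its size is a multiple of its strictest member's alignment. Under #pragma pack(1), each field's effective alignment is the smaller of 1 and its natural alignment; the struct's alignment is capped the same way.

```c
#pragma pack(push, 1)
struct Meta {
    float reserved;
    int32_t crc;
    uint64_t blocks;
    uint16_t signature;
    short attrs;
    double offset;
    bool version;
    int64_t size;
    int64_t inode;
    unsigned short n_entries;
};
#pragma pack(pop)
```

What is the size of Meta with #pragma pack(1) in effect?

47

@0: reserved [4B, align 1] → 4
@4: crc [4B, align 1] → 8
@8: blocks [8B, align 1] → 16
@16: signature [2B, align 1] → 18
@18: attrs [2B, align 1] → 20
@20: offset [8B, align 1] → 28
@28: version [1B, align 1] → 29
@29: size [8B, align 1] → 37
@37: inode [8B, align 1] → 45
@45: n_entries [2B, align 1] → 47
size 47, align 1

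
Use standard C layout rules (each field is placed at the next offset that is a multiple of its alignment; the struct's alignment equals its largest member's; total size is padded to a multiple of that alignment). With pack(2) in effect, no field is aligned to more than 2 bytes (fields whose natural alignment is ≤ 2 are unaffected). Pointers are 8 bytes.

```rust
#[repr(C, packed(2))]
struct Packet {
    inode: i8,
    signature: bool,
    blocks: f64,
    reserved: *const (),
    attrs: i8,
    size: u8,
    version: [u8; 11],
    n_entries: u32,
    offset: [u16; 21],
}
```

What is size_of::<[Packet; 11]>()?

858

inode at 0 (size 1, align 1) → ends 1
signature at 1 (size 1, align 1) → ends 2
blocks at 2 (size 8, align 2) → ends 10
reserved at 10 (size 8, align 2) → ends 18
attrs at 18 (size 1, align 1) → ends 19
size at 19 (size 1, align 1) → ends 20
version at 20 (size 11, align 1) → ends 31
pad 1 to align 2 for n_entries
n_entries at 32 (size 4, align 2) → ends 36
offset at 36 (size 42, align 2) → ends 78
total 78 bytes, alignment 2
array of 11: 11 × 78 = 858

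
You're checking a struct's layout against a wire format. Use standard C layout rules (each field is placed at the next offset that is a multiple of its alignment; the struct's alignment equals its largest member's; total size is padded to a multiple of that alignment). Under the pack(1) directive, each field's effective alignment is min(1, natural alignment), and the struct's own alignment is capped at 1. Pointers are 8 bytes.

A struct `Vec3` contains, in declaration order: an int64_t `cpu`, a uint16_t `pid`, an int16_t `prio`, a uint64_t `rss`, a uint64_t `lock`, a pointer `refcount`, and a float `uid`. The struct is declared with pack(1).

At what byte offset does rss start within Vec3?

0..8  cpu  (8B, 1-aligned)
8..10  pid  (2B, 1-aligned)
10..12  prio  (2B, 1-aligned)
12..20  rss  (8B, 1-aligned)

12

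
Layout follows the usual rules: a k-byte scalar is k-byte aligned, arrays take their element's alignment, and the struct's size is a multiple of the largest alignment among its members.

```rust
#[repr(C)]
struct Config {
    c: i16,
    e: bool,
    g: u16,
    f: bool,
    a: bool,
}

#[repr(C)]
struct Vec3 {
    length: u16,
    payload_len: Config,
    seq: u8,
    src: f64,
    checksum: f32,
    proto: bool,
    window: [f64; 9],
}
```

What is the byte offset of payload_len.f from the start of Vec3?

Config: c at 0 (size 2, align 2) → ends 2; e at 2 (size 1, align 1) → ends 3; pad 1 to align 2 for g; g at 4 (size 2, align 2) → ends 6; f at 6 (size 1, align 1) → ends 7; a at 7 (size 1, align 1) → ends 8; total 8 bytes, alignment 2
length at 0 (size 2, align 2) → ends 2
payload_len at 2 (size 8, align 2) → ends 10
within Config: f at 6
2 + 6 = 8

8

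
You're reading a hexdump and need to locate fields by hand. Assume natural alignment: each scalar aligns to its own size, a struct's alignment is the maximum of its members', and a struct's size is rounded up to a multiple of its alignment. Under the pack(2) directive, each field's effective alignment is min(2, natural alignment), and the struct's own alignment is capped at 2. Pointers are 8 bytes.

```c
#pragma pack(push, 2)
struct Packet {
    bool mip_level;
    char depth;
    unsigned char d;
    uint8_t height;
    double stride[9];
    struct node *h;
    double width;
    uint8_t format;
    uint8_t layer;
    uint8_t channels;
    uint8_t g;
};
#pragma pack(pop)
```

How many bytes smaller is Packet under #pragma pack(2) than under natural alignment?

natural layout:
  mip_level at 0 (size 1, align 1) → ends 1
  depth at 1 (size 1, align 1) → ends 2
  d at 2 (size 1, align 1) → ends 3
  height at 3 (size 1, align 1) → ends 4
  pad 4 to align 8 for stride
  stride at 8 (size 72, align 8) → ends 80
  h at 80 (size 8, align 8) → ends 88
  width at 88 (size 8, align 8) → ends 96
  format at 96 (size 1, align 1) → ends 97
  layer at 97 (size 1, align 1) → ends 98
  channels at 98 (size 1, align 1) → ends 99
  g at 99 (size 1, align 1) → ends 100
  tail pad 4 to reach multiple of 8
  total 104 bytes, alignment 8
packed(2) layout:
  mip_level at 0 (size 1, align 1) → ends 1
  depth at 1 (size 1, align 1) → ends 2
  d at 2 (size 1, align 1) → ends 3
  height at 3 (size 1, align 1) → ends 4
  stride at 4 (size 72, align 2) → ends 76
  h at 76 (size 8, align 2) → ends 84
  width at 84 (size 8, align 2) → ends 92
  format at 92 (size 1, align 1) → ends 93
  layer at 93 (size 1, align 1) → ends 94
  channels at 94 (size 1, align 1) → ends 95
  g at 95 (size 1, align 1) → ends 96
  total 96 bytes, alignment 2
104 − 96 = 8

8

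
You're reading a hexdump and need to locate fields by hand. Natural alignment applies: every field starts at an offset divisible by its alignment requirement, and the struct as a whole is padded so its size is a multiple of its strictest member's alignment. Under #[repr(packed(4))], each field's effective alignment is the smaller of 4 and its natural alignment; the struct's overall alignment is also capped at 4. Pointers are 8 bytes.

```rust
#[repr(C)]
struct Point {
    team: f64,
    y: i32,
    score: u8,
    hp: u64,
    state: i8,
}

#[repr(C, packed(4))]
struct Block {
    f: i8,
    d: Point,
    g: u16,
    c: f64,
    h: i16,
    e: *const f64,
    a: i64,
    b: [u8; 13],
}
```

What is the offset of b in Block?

Point: 0..8  team  (8B, 8-aligned); 8..12  y  (4B, 4-aligned); 12..13  score  (1B, 1-aligned); 13..16  -- padding (3B); 16..24  hp  (8B, 8-aligned); 24..25  state  (1B, 1-aligned); 25..32  -- tail padding (7B); sizeof = 32, alignof = 8
0..1  f  (1B, 1-aligned)
1..4  -- padding (3B)
4..36  d  (32B, 4-aligned)
36..38  g  (2B, 2-aligned)
38..40  -- padding (2B)
40..48  c  (8B, 4-aligned)
48..50  h  (2B, 2-aligned)
50..52  -- padding (2B)
52..60  e  (8B, 4-aligned)
60..68  a  (8B, 4-aligned)
68..81  b  (13B, 1-aligned)

68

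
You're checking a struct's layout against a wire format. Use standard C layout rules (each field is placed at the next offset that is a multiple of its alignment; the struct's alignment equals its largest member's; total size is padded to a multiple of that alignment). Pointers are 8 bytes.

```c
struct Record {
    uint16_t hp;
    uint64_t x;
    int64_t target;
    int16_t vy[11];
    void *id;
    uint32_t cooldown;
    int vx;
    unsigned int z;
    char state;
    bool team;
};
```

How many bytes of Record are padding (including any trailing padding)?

10

@0: hp [2B, align 2] → 2
+6 pad (align 8)
@8: x [8B, align 8] → 16
@16: target [8B, align 8] → 24
@24: vy [22B, align 2] → 46
+2 pad (align 8)
@48: id [8B, align 8] → 56
@56: cooldown [4B, align 4] → 60
@60: vx [4B, align 4] → 64
@64: z [4B, align 4] → 68
@68: state [1B, align 1] → 69
@69: team [1B, align 1] → 70
+2 tail pad (align 8)
size 72, align 8
data bytes 62, size 72 → padding 10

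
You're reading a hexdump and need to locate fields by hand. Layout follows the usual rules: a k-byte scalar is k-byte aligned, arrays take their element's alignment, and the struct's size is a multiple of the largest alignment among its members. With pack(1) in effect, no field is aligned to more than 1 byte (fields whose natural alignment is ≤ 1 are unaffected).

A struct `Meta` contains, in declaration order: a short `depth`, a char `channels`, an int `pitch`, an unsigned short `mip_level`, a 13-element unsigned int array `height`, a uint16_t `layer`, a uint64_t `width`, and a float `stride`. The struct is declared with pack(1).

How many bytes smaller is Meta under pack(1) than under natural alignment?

13

natural layout:
  depth at 0 (size 2, align 2) → ends 2
  channels at 2 (size 1, align 1) → ends 3
  pad 1 to align 4 for pitch
  pitch at 4 (size 4, align 4) → ends 8
  mip_level at 8 (size 2, align 2) → ends 10
  pad 2 to align 4 for height
  height at 12 (size 52, align 4) → ends 64
  layer at 64 (size 2, align 2) → ends 66
  pad 6 to align 8 for width
  width at 72 (size 8, align 8) → ends 80
  stride at 80 (size 4, align 4) → ends 84
  tail pad 4 to reach multiple of 8
  total 88 bytes, alignment 8
packed(1) layout:
  depth at 0 (size 2, align 1) → ends 2
  channels at 2 (size 1, align 1) → ends 3
  pitch at 3 (size 4, align 1) → ends 7
  mip_level at 7 (size 2, align 1) → ends 9
  height at 9 (size 52, align 1) → ends 61
  layer at 61 (size 2, align 1) → ends 63
  width at 63 (size 8, align 1) → ends 71
  stride at 71 (size 4, align 1) → ends 75
  total 75 bytes, alignment 1
88 − 75 = 13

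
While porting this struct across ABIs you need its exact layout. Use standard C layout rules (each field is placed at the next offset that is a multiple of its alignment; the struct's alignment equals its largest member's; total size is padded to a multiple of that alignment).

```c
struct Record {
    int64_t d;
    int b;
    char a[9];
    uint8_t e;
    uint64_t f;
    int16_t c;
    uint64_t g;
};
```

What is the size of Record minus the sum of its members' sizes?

8

@0: d [8B, align 8] → 8
@8: b [4B, align 4] → 12
@12: a [9B, align 1] → 21
@21: e [1B, align 1] → 22
+2 pad (align 8)
@24: f [8B, align 8] → 32
@32: c [2B, align 2] → 34
+6 pad (align 8)
@40: g [8B, align 8] → 48
size 48, align 8
data bytes 40, size 48 → padding 8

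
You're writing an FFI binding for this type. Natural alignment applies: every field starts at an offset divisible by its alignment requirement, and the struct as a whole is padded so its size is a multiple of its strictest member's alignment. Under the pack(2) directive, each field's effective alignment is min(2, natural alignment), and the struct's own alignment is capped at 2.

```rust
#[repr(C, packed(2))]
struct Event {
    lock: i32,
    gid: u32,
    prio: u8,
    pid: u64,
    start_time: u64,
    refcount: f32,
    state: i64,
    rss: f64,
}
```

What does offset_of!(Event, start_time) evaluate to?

18

0..4  lock  (4B, 2-aligned)
4..8  gid  (4B, 2-aligned)
8..9  prio  (1B, 1-aligned)
9..10  -- padding (1B)
10..18  pid  (8B, 2-aligned)
18..26  start_time  (8B, 2-aligned)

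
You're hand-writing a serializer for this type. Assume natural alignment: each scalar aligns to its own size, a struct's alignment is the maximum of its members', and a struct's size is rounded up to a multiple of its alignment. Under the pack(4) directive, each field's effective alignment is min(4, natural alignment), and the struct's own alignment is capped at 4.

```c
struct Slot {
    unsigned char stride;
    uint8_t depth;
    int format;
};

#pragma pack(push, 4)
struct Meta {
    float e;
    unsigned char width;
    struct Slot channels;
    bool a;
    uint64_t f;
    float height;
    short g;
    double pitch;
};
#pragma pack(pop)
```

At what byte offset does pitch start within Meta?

Slot: 0..1  stride  (1B, 1-aligned); 1..2  depth  (1B, 1-aligned); 2..4  -- padding (2B); 4..8  format  (4B, 4-aligned); sizeof = 8, alignof = 4
0..4  e  (4B, 4-aligned)
4..5  width  (1B, 1-aligned)
5..8  -- padding (3B)
8..16  channels  (8B, 4-aligned)
16..17  a  (1B, 1-aligned)
17..20  -- padding (3B)
20..28  f  (8B, 4-aligned)
28..32  height  (4B, 4-aligned)
32..34  g  (2B, 2-aligned)
34..36  -- padding (2B)
36..44  pitch  (8B, 4-aligned)

36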